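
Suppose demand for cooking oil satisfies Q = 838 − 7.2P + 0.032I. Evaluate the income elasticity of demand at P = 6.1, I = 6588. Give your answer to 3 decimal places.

At P = 6.1, I = 6588: Q = 1004.896.
Holding P constant, ∂Q/∂I = 0.032.
η_I = (∂Q/∂I)·(I/Q) = 0.032 × (6588/1004.896) = 0.210.

0.210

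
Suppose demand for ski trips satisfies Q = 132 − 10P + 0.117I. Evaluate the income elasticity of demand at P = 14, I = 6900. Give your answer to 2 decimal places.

1.01

At P = 14, I = 6900: Q = 799.300.
Holding P constant, ∂Q/∂I = 0.117.
η_I = (∂Q/∂I)·(I/Q) = 0.117 × (6900/799.300) = 1.01.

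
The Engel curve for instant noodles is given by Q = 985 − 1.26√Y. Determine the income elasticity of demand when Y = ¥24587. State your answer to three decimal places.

-0.125

At Y = 24587: Q = 787.429.
dQ/dY = -1.26/(2√Y) = -0.0040178 at this income.
η = (dQ/dY)·(Y/Q) = -0.0040178 × (24587/787.429) = -0.125.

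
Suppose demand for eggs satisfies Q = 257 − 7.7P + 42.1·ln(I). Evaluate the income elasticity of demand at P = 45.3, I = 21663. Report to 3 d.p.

0.128

At P = 45.3, I = 21663: Q = 328.489.
Holding P constant, ∂Q/∂I = 42.1/I = 0.00194341.
η_I = (∂Q/∂I)·(I/Q) = 0.00194341 × (21663/328.489) = 0.128.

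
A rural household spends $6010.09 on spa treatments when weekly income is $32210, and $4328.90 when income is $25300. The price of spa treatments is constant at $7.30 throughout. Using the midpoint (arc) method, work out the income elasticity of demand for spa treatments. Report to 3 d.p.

1.353

With a constant price, Q₁ = 6010.09/7.30 = 823.300 and Q₂ = 4328.90/7.30 = 593.000 (equivalently, work directly with expenditure since P cancels).
Midpoint %ΔQ = (4328.90 − 6010.09)/5169.50 = -0.32521; midpoint %ΔI = (25300 − 32210)/28755 = -0.24031.
η = -0.32521 / -0.24031 = 1.353.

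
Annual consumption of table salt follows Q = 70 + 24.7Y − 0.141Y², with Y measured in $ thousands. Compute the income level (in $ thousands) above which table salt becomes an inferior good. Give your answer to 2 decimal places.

87.59

dQ/dY = 24.7 − 0.282Y.
The good is inferior where dQ/dY < 0. Setting dQ/dY = 0 gives Y = 24.7 / 0.282 = 87.59.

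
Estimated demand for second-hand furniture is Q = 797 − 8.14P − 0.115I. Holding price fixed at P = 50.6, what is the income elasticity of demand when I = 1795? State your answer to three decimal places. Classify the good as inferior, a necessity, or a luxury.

At P = 50.6, I = 1795: Q = 178.691.
Holding P constant, ∂Q/∂I = −0.115.
η_I = (∂Q/∂I)·(I/Q) = -0.115 × (1795/178.691) = -1.155.
Since η < 0, this is an inferior good.

-1.155 (inferior good)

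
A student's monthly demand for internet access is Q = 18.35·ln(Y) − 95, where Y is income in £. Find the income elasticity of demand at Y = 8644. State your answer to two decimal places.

0.26

At Y = 8644: Q = 71.336.
dQ/dY = 18.35/Y = 0.00212286 at this income.
η = (dQ/dY)·(Y/Q) = 0.00212286 × (8644/71.336) = 0.26.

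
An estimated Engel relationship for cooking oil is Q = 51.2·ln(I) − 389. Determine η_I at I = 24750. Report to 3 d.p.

0.397

At I = 24750: Q = 128.969.
dQ/dI = 51.2/I = 0.00206869 at this income.
η = (dQ/dI)·(I/Q) = 0.00206869 × (24750/128.969) = 0.397.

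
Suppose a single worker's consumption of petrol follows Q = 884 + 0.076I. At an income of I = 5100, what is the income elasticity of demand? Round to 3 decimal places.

0.305

At I = 5100: Q = 1271.600.
dQ/dI = 0.076.
η = (dQ/dI)·(I/Q) = 0.076 × (5100/1271.600) = 0.305.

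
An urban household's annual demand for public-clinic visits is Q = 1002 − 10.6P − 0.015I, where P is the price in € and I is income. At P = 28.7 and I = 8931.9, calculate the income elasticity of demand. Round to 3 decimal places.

-0.238

At P = 28.7, I = 8931.9: Q = 563.802.
Holding P constant, ∂Q/∂I = −0.015.
η_I = (∂Q/∂I)·(I/Q) = -0.015 × (8931.9/563.802) = -0.238.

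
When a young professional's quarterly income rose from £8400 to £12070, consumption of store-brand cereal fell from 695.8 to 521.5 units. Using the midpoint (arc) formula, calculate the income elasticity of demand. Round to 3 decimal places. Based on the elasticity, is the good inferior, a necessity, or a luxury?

-0.799 (inferior good)

ΔQ = 521.5 − 695.8 = -174.3; midpoint Q̄ = (695.8 + 521.5)/2 = 608.65.
ΔI = 12070 − 8400 = 3670; midpoint Ī = (8400 + 12070)/2 = 10235.
η = (ΔQ/Q̄) ÷ (ΔI/Ī) = (-174.3/608.65) ÷ (3670/10235) = -0.799.
η < 0 ⇒ inferior good.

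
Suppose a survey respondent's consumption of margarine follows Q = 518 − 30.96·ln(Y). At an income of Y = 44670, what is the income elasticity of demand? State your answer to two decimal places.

-0.17

At Y = 44670: Q = 186.510.
dQ/dY = -30.96/Y = -0.000693083 at this income.
η = (dQ/dY)·(Y/Q) = -0.000693083 × (44670/186.510) = -0.17.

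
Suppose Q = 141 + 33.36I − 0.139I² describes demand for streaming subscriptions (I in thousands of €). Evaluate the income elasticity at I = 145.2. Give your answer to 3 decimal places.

-0.495

At I = 145.2: Q = 2054.3294.
dQ/dI = 33.36 − 0.278I = -7.00560.
η = (dQ/dI)·(I/Q) = -7.00560 × (145.2/2054.3294) = -0.495.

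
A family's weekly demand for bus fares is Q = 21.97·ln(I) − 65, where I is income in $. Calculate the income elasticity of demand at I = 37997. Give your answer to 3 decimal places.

At I = 37997: Q = 166.679.
dQ/dI = 21.97/I = 0.000578204 at this income.
η = (dQ/dI)·(I/Q) = 0.000578204 × (37997/166.679) = 0.132.

0.132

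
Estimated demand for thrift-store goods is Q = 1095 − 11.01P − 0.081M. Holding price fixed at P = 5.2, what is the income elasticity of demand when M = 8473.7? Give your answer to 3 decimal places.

At P = 5.2, M = 8473.7: Q = 351.378.
Holding P constant, ∂Q/∂M = −0.081.
η_M = (∂Q/∂M)·(M/Q) = -0.081 × (8473.7/351.378) = -1.953.

-1.953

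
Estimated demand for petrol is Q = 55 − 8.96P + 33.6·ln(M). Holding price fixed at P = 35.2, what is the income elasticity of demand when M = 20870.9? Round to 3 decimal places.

At P = 35.2, M = 20870.9: Q = 73.797.
Holding P constant, ∂Q/∂M = 33.6/M = 0.0016099.
η_M = (∂Q/∂M)·(M/Q) = 0.0016099 × (20870.9/73.797) = 0.455.

0.455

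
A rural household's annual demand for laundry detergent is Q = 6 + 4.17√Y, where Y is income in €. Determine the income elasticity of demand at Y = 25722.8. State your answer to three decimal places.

At Y = 25722.8: Q = 674.798.
dQ/dY = 4.17/(2√Y) = 0.0130001 at this income.
η = (dQ/dY)·(Y/Q) = 0.0130001 × (25722.8/674.798) = 0.496.

0.496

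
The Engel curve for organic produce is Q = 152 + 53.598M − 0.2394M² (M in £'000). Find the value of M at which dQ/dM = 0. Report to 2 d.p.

111.94

dQ/dM = 53.598 − 0.4788M.
The good is inferior where dQ/dM < 0. Setting dQ/dM = 0 gives M = 53.598 / 0.4788 = 111.94.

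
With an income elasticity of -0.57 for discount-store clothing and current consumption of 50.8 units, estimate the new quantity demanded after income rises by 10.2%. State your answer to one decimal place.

%ΔQ ≈ η × %ΔI = -0.57 × 10.2% = -5.814%.
New Q ≈ 50.8 × (1 − 0.05814) = 47.8.

47.8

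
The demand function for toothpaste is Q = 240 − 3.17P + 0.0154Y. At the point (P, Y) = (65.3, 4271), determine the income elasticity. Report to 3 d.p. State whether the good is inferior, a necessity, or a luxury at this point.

At P = 65.3, Y = 4271: Q = 98.772.
Holding P constant, ∂Q/∂Y = 0.0154.
η_Y = (∂Q/∂Y)·(Y/Q) = 0.0154 × (4271/98.772) = 0.666.
Since 0 < η < 1, this is a necessity.

0.666 (necessity)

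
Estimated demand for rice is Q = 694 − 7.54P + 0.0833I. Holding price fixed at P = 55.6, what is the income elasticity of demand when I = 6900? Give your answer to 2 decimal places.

0.68

At P = 55.6, I = 6900: Q = 849.546.
Holding P constant, ∂Q/∂I = 0.0833.
η_I = (∂Q/∂I)·(I/Q) = 0.0833 × (6900/849.546) = 0.68.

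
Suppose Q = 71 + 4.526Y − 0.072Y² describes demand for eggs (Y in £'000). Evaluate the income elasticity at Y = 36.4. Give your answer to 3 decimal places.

At Y = 36.4: Q = 140.3493.
dQ/dY = 4.526 − 0.144Y = -0.71560.
η = (dQ/dY)·(Y/Q) = -0.71560 × (36.4/140.3493) = -0.186.

-0.186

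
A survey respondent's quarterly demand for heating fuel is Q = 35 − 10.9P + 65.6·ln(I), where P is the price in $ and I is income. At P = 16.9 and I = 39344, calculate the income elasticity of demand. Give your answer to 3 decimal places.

At P = 16.9, I = 39344: Q = 544.844.
Holding P constant, ∂Q/∂I = 65.6/I = 0.00166734.
η_I = (∂Q/∂I)·(I/Q) = 0.00166734 × (39344/544.844) = 0.120.

0.120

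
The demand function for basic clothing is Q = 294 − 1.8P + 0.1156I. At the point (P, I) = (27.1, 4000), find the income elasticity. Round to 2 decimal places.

0.65

At P = 27.1, I = 4000: Q = 707.620.
Holding P constant, ∂Q/∂I = 0.1156.
η_I = (∂Q/∂I)·(I/Q) = 0.1156 × (4000/707.620) = 0.65.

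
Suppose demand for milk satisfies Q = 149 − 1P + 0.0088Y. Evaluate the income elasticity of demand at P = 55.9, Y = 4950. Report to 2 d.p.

At P = 55.9, Y = 4950: Q = 136.660.
Holding P constant, ∂Q/∂Y = 0.0088.
η_Y = (∂Q/∂Y)·(Y/Q) = 0.0088 × (4950/136.660) = 0.32.

0.32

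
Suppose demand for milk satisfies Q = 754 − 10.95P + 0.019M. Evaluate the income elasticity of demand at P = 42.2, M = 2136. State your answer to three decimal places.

At P = 42.2, M = 2136: Q = 332.494.
Holding P constant, ∂Q/∂M = 0.019.
η_M = (∂Q/∂M)·(M/Q) = 0.019 × (2136/332.494) = 0.122.

0.122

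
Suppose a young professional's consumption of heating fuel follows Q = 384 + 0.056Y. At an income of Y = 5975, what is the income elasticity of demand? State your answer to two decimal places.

0.47

At Y = 5975: Q = 718.600.
dQ/dY = 0.056.
η = (dQ/dY)·(Y/Q) = 0.056 × (5975/718.600) = 0.47.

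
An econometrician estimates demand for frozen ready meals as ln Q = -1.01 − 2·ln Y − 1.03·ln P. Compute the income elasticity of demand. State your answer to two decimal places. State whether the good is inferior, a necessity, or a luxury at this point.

-2.00 (inferior good)

In a log-linear demand, the coefficient on ln Y is the income elasticity.
So η = -2.00.
η < 0 ⇒ inferior good.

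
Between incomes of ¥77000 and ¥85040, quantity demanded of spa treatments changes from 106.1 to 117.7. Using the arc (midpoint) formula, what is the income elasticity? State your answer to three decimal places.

1.045

ΔQ = 117.7 − 106.1 = 11.6; midpoint Q̄ = (106.1 + 117.7)/2 = 111.9.
ΔI = 85040 − 77000 = 8040; midpoint Ī = (77000 + 85040)/2 = 81020.
η = (ΔQ/Q̄) ÷ (ΔI/Ī) = (11.6/111.9) ÷ (8040/81020) = 1.045.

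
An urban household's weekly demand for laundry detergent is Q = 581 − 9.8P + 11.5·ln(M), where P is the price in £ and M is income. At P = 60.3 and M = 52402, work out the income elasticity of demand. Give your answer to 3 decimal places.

0.100

At P = 60.3, M = 52402: Q = 115.027.
Holding P constant, ∂Q/∂M = 11.5/M = 0.000219457.
η_M = (∂Q/∂M)·(M/Q) = 0.000219457 × (52402/115.027) = 0.100.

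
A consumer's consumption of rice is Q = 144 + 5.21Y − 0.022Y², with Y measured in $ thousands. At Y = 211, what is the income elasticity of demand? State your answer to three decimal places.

At Y = 211: Q = 263.8480.
dQ/dY = 5.21 − 0.044Y = -4.07400.
η = (dQ/dY)·(Y/Q) = -4.07400 × (211/263.8480) = -3.258.

-3.258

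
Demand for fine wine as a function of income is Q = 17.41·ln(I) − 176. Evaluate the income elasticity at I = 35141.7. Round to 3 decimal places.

2.793

At I = 35141.7: Q = 6.233.
dQ/dI = 17.41/I = 0.000495423 at this income.
η = (dQ/dI)·(I/Q) = 0.000495423 × (35141.7/6.233) = 2.793.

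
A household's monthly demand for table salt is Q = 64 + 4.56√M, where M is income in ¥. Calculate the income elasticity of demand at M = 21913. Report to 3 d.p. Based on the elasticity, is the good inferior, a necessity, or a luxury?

0.457 (necessity)

At M = 21913: Q = 739.019.
dQ/dM = 4.56/(2√M) = 0.0154022 at this income.
η = (dQ/dM)·(M/Q) = 0.0154022 × (21913/739.019) = 0.457.
Since 0 < η < 1, the good is a necessity.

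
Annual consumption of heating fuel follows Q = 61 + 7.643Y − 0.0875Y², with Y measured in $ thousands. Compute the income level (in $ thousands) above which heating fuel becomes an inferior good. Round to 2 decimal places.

43.67

dQ/dY = 7.643 − 0.175Y.
The good is inferior where dQ/dY < 0. Setting dQ/dY = 0 gives Y = 7.643 / 0.175 = 43.67.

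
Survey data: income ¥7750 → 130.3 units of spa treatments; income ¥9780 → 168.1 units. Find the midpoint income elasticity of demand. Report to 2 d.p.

1.09

ΔQ = 168.1 − 130.3 = 37.8; midpoint Q̄ = (130.3 + 168.1)/2 = 149.2.
ΔI = 9780 − 7750 = 2030; midpoint Ī = (7750 + 9780)/2 = 8765.
η = (ΔQ/Q̄) ÷ (ΔI/Ī) = (37.8/149.2) ÷ (2030/8765) = 1.09.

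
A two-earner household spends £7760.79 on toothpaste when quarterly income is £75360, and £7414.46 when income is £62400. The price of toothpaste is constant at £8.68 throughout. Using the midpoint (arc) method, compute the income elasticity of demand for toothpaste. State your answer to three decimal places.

0.243

With a constant price, Q₁ = 7760.79/8.68 = 894.100 and Q₂ = 7414.46/8.68 = 854.200 (equivalently, work directly with expenditure since P cancels).
Midpoint %ΔQ = (7414.46 − 7760.79)/7587.63 = -0.04564; midpoint %ΔI = (62400 − 75360)/68880 = -0.18815.
η = -0.04564 / -0.18815 = 0.243.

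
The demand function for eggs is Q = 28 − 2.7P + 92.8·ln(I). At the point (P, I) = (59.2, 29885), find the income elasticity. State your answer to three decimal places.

At P = 59.2, I = 29885: Q = 824.474.
Holding P constant, ∂Q/∂I = 92.8/I = 0.00310524.
η_I = (∂Q/∂I)·(I/Q) = 0.00310524 × (29885/824.474) = 0.113.

0.113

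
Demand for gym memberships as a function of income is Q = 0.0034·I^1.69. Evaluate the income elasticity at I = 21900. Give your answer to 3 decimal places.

For Q = A·I^β the income elasticity is constant and equal to β.
Here β = 1.69, so η = 1.690.

1.690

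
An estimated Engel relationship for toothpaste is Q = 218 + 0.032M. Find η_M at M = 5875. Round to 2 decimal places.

At M = 5875: Q = 406.000.
dQ/dM = 0.032.
η = (dQ/dM)·(M/Q) = 0.032 × (5875/406.000) = 0.46.

0.46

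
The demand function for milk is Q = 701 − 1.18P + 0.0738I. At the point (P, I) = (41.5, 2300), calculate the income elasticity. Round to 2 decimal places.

0.21

At P = 41.5, I = 2300: Q = 821.770.
Holding P constant, ∂Q/∂I = 0.0738.
η_I = (∂Q/∂I)·(I/Q) = 0.0738 × (2300/821.770) = 0.21.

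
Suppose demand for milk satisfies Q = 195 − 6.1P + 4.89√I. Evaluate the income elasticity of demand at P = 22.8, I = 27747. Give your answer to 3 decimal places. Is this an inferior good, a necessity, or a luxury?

0.468 (necessity)

At P = 22.8, I = 27747: Q = 870.468.
Holding P constant, ∂Q/∂I = 4.89/(2√I) = 0.0146781.
η_I = (∂Q/∂I)·(I/Q) = 0.0146781 × (27747/870.468) = 0.468.
Since 0 < η < 1, this is a necessity.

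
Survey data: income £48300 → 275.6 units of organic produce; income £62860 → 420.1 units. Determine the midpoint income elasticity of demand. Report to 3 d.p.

1.586

ΔQ = 420.1 − 275.6 = 144.5; midpoint Q̄ = (275.6 + 420.1)/2 = 347.85.
ΔI = 62860 − 48300 = 14560; midpoint Ī = (48300 + 62860)/2 = 55580.
η = (ΔQ/Q̄) ÷ (ΔI/Ī) = (144.5/347.85) ÷ (14560/55580) = 1.586.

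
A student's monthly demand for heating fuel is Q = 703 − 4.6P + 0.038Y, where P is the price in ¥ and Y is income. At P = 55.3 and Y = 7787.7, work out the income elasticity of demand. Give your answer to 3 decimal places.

At P = 55.3, Y = 7787.7: Q = 744.553.
Holding P constant, ∂Q/∂Y = 0.038.
η_Y = (∂Q/∂Y)·(Y/Q) = 0.038 × (7787.7/744.553) = 0.397.

0.397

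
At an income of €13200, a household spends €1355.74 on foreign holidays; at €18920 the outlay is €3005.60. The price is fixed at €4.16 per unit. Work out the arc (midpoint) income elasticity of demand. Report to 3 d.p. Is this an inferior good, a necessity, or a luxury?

With a constant price, Q₁ = 1355.74/4.16 = 325.899 and Q₂ = 3005.60/4.16 = 722.500 (equivalently, work directly with expenditure since P cancels).
Midpoint %ΔQ = (3005.60 − 1355.74)/2180.67 = 0.75658; midpoint %ΔI = (18920 − 13200)/16060 = 0.35616.
η = 0.75658 / 0.35616 = 2.124.
η > 1 ⇒ luxury.

2.124 (luxury)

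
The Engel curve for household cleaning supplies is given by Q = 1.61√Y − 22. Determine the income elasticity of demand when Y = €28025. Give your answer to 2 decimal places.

At Y = 28025: Q = 247.525.
dQ/dY = 1.61/(2√Y) = 0.00480865 at this income.
η = (dQ/dY)·(Y/Q) = 0.00480865 × (28025/247.525) = 0.54.

0.54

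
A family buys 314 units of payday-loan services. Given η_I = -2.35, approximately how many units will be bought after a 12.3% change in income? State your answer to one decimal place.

223.2

%ΔQ ≈ η × %ΔI = -2.35 × 12.3% = -28.905%.
New Q ≈ 314 × (1 − 0.28905) = 223.2.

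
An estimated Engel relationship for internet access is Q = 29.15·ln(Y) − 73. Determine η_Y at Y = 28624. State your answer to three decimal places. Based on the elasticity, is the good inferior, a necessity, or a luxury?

At Y = 28624: Q = 226.137.
dQ/dY = 29.15/Y = 0.00101838 at this income.
η = (dQ/dY)·(Y/Q) = 0.00101838 × (28624/226.137) = 0.129.
Since 0 < η < 1, the good is a necessity.

0.129 (necessity)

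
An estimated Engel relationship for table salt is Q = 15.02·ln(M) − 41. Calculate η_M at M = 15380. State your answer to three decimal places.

0.145

At M = 15380: Q = 103.805.
dQ/dM = 15.02/M = 0.000976593 at this income.
η = (dQ/dM)·(M/Q) = 0.000976593 × (15380/103.805) = 0.145.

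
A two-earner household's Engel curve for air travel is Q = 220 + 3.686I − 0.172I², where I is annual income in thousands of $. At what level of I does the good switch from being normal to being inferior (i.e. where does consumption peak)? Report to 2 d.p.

10.72

dQ/dI = 3.686 − 0.344I.
The good is inferior where dQ/dI < 0. Setting dQ/dI = 0 gives I = 3.686 / 0.344 = 10.72.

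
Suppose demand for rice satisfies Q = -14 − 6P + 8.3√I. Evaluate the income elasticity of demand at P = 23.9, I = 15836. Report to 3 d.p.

At P = 23.9, I = 15836: Q = 887.082.
Holding P constant, ∂Q/∂I = 8.3/(2√I) = 0.0329781.
η_I = (∂Q/∂I)·(I/Q) = 0.0329781 × (15836/887.082) = 0.589.

0.589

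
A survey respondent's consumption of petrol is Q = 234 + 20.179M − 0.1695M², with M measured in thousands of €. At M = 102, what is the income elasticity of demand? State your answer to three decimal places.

At M = 102: Q = 528.7800.
dQ/dM = 20.179 − 0.339M = -14.39900.
η = (dQ/dM)·(M/Q) = -14.39900 × (102/528.7800) = -2.778.

-2.778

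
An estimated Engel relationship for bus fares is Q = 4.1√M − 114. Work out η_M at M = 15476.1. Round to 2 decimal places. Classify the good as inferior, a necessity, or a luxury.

At M = 15476.1: Q = 396.052.
dQ/dM = 4.1/(2√M) = 0.0164787 at this income.
η = (dQ/dM)·(M/Q) = 0.0164787 × (15476.1/396.052) = 0.64.
Since 0 < η < 1, the good is a necessity.

0.64 (necessity)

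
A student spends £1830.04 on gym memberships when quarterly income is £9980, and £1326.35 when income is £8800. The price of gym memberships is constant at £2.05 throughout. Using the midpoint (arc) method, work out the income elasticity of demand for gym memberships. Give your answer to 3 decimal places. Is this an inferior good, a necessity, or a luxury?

With a constant price, Q₁ = 1830.04/2.05 = 892.702 and Q₂ = 1326.35/2.05 = 647.000 (equivalently, work directly with expenditure since P cancels).
Midpoint %ΔQ = (1326.35 − 1830.04)/1578.20 = -0.31916; midpoint %ΔI = (8800 − 9980)/9390 = -0.12567.
η = -0.31916 / -0.12567 = 2.540.
η > 1 ⇒ luxury.

2.540 (luxury)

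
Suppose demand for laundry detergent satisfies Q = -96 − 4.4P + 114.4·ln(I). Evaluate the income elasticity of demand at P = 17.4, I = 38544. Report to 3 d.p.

0.110

At P = 17.4, I = 38544: Q = 1035.453.
Holding P constant, ∂Q/∂I = 114.4/I = 0.00296804.
η_I = (∂Q/∂I)·(I/Q) = 0.00296804 × (38544/1035.453) = 0.110.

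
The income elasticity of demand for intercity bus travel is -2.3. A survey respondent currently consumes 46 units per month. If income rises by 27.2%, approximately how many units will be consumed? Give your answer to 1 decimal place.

17.2

%ΔQ ≈ η × %ΔI = -2.3 × 27.2% = -62.56%.
New Q ≈ 46 × (1 − 0.6256) = 17.2.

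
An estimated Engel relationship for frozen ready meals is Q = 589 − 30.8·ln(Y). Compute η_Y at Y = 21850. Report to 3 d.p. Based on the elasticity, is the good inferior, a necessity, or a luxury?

At Y = 21850: Q = 281.248.
dQ/dY = -30.8/Y = -0.00140961 at this income.
η = (dQ/dY)·(Y/Q) = -0.00140961 × (21850/281.248) = -0.110.
Since η < 0, the good is an inferior good.

-0.110 (inferior good)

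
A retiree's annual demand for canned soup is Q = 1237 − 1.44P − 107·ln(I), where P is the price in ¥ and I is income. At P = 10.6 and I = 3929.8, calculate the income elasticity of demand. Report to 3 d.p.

At P = 10.6, I = 3929.8: Q = 336.167.
Holding P constant, ∂Q/∂I = -107/I = -0.0272278.
η_I = (∂Q/∂I)·(I/Q) = -0.0272278 × (3929.8/336.167) = -0.318.

-0.318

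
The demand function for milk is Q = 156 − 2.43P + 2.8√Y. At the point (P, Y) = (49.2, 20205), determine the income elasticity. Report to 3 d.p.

At P = 49.2, Y = 20205: Q = 434.448.
Holding P constant, ∂Q/∂Y = 2.8/(2√Y) = 0.00984915.
η_Y = (∂Q/∂Y)·(Y/Q) = 0.00984915 × (20205/434.448) = 0.458.

0.458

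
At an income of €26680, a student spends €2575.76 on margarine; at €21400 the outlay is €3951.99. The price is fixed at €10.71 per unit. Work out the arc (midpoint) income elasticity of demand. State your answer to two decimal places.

With a constant price, Q₁ = 2575.76/10.71 = 240.500 and Q₂ = 3951.99/10.71 = 369.000 (equivalently, work directly with expenditure since P cancels).
Midpoint %ΔQ = (3951.99 − 2575.76)/3263.88 = 0.42166; midpoint %ΔI = (21400 − 26680)/24040 = -0.21963.
η = 0.42166 / -0.21963 = -1.92.

-1.92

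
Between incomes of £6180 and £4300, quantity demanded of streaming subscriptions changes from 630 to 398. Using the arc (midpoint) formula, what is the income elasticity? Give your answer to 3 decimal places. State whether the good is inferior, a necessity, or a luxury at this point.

ΔQ = 398 − 630 = -232; midpoint Q̄ = (630 + 398)/2 = 514.
ΔI = 4300 − 6180 = -1880; midpoint Ī = (6180 + 4300)/2 = 5240.
η = (ΔQ/Q̄) ÷ (ΔI/Ī) = (-232/514) ÷ (-1880/5240) = 1.258.
η > 1 ⇒ luxury.

1.258 (luxury)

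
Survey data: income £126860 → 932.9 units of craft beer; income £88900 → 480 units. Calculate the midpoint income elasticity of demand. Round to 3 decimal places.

ΔQ = 480 − 932.9 = -452.9; midpoint Q̄ = (932.9 + 480)/2 = 706.45.
ΔI = 88900 − 126860 = -37960; midpoint Ī = (126860 + 88900)/2 = 107880.
η = (ΔQ/Q̄) ÷ (ΔI/Ī) = (-452.9/706.45) ÷ (-37960/107880) = 1.822.

1.822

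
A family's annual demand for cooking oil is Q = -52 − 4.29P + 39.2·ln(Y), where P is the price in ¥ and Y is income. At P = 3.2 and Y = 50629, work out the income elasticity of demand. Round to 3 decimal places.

At P = 3.2, Y = 50629: Q = 358.897.
Holding P constant, ∂Q/∂Y = 39.2/Y = 0.00077426.
η_Y = (∂Q/∂Y)·(Y/Q) = 0.00077426 × (50629/358.897) = 0.109.

0.109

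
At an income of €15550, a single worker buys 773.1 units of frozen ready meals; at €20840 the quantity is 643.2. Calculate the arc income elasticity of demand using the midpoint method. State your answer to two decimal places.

-0.63

ΔQ = 643.2 − 773.1 = -129.9; midpoint Q̄ = (773.1 + 643.2)/2 = 708.15.
ΔI = 20840 − 15550 = 5290; midpoint Ī = (15550 + 20840)/2 = 18195.
η = (ΔQ/Q̄) ÷ (ΔI/Ī) = (-129.9/708.15) ÷ (5290/18195) = -0.63.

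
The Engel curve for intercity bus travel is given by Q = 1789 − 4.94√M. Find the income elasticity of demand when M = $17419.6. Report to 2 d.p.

At M = 17419.6: Q = 1137.002.
dQ/dM = -4.94/(2√M) = -0.0187145 at this income.
η = (dQ/dM)·(M/Q) = -0.0187145 × (17419.6/1137.002) = -0.29.

-0.29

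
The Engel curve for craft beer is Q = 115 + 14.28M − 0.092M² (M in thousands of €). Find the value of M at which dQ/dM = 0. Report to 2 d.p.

dQ/dM = 14.28 − 0.184M.
The good is inferior where dQ/dM < 0. Setting dQ/dM = 0 gives M = 14.28 / 0.184 = 77.61.

77.61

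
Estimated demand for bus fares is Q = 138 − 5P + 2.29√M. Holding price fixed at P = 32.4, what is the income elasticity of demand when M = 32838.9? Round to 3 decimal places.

At P = 32.4, M = 32838.9: Q = 390.983.
Holding P constant, ∂Q/∂M = 2.29/(2√M) = 0.00631846.
η_M = (∂Q/∂M)·(M/Q) = 0.00631846 × (32838.9/390.983) = 0.531.

0.531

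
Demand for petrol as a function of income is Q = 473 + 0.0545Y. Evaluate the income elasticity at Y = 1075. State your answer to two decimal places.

At Y = 1075: Q = 531.588.
dQ/dY = 0.0545.
η = (dQ/dY)·(Y/Q) = 0.0545 × (1075/531.588) = 0.11.

0.11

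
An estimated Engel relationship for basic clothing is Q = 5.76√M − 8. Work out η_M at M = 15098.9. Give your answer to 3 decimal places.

0.506

At M = 15098.9: Q = 699.775.
dQ/dM = 5.76/(2√M) = 0.023438 at this income.
η = (dQ/dM)·(M/Q) = 0.023438 × (15098.9/699.775) = 0.506.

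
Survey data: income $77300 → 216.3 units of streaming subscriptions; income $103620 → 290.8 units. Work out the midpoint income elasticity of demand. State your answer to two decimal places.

1.01

ΔQ = 290.8 − 216.3 = 74.5; midpoint Q̄ = (216.3 + 290.8)/2 = 253.55.
ΔI = 103620 − 77300 = 26320; midpoint Ī = (77300 + 103620)/2 = 90460.
η = (ΔQ/Q̄) ÷ (ΔI/Ī) = (74.5/253.55) ÷ (26320/90460) = 1.01.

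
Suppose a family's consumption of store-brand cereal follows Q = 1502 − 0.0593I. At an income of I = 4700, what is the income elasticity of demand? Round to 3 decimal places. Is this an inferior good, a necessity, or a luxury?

-0.228 (inferior good)

At I = 4700: Q = 1223.290.
dQ/dI = −0.0593.
η = (dQ/dI)·(I/Q) = -0.0593 × (4700/1223.290) = -0.228.
Since η < 0, the good is an inferior good.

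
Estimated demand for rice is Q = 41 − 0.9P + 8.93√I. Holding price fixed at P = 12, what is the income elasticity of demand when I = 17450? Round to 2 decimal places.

At P = 12, I = 17450: Q = 1209.839.
Holding P constant, ∂Q/∂I = 8.93/(2√I) = 0.0338005.
η_I = (∂Q/∂I)·(I/Q) = 0.0338005 × (17450/1209.839) = 0.49.

0.49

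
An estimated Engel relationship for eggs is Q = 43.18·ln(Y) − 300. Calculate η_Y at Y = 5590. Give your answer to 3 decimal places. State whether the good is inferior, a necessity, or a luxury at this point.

At Y = 5590: Q = 72.589.
dQ/dY = 43.18/Y = 0.00772451 at this income.
η = (dQ/dY)·(Y/Q) = 0.00772451 × (5590/72.589) = 0.595.
Since 0 < η < 1, the good is a necessity.

0.595 (necessity)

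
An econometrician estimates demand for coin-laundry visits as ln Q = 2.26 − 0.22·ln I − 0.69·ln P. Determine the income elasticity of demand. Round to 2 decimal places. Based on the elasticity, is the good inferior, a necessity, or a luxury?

-0.22 (inferior good)

In a log-linear demand, the coefficient on ln I is the income elasticity.
So η = -0.22.
η < 0 ⇒ inferior good.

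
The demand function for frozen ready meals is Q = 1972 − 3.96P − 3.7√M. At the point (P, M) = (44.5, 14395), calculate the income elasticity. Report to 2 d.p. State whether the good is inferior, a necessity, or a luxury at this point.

At P = 44.5, M = 14395: Q = 1351.857.
Holding P constant, ∂Q/∂M = -3.7/(2√M) = -0.0154193.
η_M = (∂Q/∂M)·(M/Q) = -0.0154193 × (14395/1351.857) = -0.16.
Since η < 0, this is an inferior good.

-0.16 (inferior good)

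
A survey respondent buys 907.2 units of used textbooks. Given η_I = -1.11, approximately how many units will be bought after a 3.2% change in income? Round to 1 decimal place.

875.0

%ΔQ ≈ η × %ΔI = -1.11 × 3.2% = -3.552%.
New Q ≈ 907.2 × (1 − 0.03552) = 875.0.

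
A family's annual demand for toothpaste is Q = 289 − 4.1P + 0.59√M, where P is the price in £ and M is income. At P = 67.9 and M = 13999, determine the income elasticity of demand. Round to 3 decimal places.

0.434

At P = 67.9, M = 13999: Q = 80.417.
Holding P constant, ∂Q/∂M = 0.59/(2√M) = 0.00249329.
η_M = (∂Q/∂M)·(M/Q) = 0.00249329 × (13999/80.417) = 0.434.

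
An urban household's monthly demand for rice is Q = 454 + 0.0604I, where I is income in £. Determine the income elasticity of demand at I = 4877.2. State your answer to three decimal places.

0.394

At I = 4877.2: Q = 748.583.
dQ/dI = 0.0604.
η = (dQ/dI)·(I/Q) = 0.0604 × (4877.2/748.583) = 0.394.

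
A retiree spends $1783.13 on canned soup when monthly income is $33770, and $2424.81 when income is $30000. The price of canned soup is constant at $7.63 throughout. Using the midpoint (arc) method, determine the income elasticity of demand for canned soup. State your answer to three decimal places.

-2.579

With a constant price, Q₁ = 1783.13/7.63 = 233.700 and Q₂ = 2424.81/7.63 = 317.799 (equivalently, work directly with expenditure since P cancels).
Midpoint %ΔQ = (2424.81 − 1783.13)/2103.97 = 0.30499; midpoint %ΔI = (30000 − 33770)/31885 = -0.11824.
η = 0.30499 / -0.11824 = -2.579.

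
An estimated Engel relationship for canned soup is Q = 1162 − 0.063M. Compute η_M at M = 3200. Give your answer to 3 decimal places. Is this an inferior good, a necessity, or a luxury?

At M = 3200: Q = 960.400.
dQ/dM = −0.063.
η = (dQ/dM)·(M/Q) = -0.063 × (3200/960.400) = -0.210.
Since η < 0, the good is an inferior good.

-0.210 (inferior good)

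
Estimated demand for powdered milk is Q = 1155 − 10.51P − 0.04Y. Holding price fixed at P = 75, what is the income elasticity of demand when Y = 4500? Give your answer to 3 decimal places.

-0.964

At P = 75, Y = 4500: Q = 186.750.
Holding P constant, ∂Q/∂Y = −0.04.
η_Y = (∂Q/∂Y)·(Y/Q) = -0.04 × (4500/186.750) = -0.964.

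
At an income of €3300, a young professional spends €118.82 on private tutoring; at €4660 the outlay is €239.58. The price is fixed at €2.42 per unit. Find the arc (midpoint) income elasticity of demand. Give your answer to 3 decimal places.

1.972

With a constant price, Q₁ = 118.82/2.42 = 49.099 and Q₂ = 239.58/2.42 = 99.000 (equivalently, work directly with expenditure since P cancels).
Midpoint %ΔQ = (239.58 − 118.82)/179.20 = 0.67388; midpoint %ΔI = (4660 − 3300)/3980 = 0.34171.
η = 0.67388 / 0.34171 = 1.972.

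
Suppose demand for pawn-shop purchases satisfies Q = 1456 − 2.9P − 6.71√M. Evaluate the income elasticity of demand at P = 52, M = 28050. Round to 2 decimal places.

-3.10

At P = 52, M = 28050: Q = 181.400.
Holding P constant, ∂Q/∂M = -6.71/(2√M) = -0.0200321.
η_M = (∂Q/∂M)·(M/Q) = -0.0200321 × (28050/181.400) = -3.10.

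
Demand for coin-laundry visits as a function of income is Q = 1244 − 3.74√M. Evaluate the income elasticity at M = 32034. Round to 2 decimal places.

At M = 32034: Q = 574.613.
dQ/dM = -3.74/(2√M) = -0.0104481 at this income.
η = (dQ/dM)·(M/Q) = -0.0104481 × (32034/574.613) = -0.58.

-0.58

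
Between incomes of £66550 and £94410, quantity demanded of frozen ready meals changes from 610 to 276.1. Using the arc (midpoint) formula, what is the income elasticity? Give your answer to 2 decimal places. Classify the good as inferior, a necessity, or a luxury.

ΔQ = 276.1 − 610 = -333.9; midpoint Q̄ = (610 + 276.1)/2 = 443.05.
ΔI = 94410 − 66550 = 27860; midpoint Ī = (66550 + 94410)/2 = 80480.
η = (ΔQ/Q̄) ÷ (ΔI/Ī) = (-333.9/443.05) ÷ (27860/80480) = -2.18.
η < 0 ⇒ inferior good.

-2.18 (inferior good)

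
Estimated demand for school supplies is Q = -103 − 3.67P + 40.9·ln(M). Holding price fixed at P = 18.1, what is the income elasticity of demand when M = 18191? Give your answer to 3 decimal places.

At P = 18.1, M = 18191: Q = 231.748.
Holding P constant, ∂Q/∂M = 40.9/M = 0.00224836.
η_M = (∂Q/∂M)·(M/Q) = 0.00224836 × (18191/231.748) = 0.176.

0.176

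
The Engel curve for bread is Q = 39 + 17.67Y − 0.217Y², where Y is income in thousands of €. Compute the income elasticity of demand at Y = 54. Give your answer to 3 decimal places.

At Y = 54: Q = 360.4080.
dQ/dY = 17.67 − 0.434Y = -5.76600.
η = (dQ/dY)·(Y/Q) = -5.76600 × (54/360.4080) = -0.864.

-0.864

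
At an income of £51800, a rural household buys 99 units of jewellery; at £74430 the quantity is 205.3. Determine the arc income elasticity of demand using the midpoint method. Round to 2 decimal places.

ΔQ = 205.3 − 99 = 106.3; midpoint Q̄ = (99 + 205.3)/2 = 152.15.
ΔI = 74430 − 51800 = 22630; midpoint Ī = (51800 + 74430)/2 = 63115.
η = (ΔQ/Q̄) ÷ (ΔI/Ī) = (106.3/152.15) ÷ (22630/63115) = 1.95.

1.95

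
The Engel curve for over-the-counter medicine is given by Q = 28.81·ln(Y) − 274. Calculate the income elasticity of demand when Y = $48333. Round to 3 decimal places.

0.784

At Y = 48333: Q = 36.741.
dQ/dY = 28.81/Y = 0.000596073 at this income.
η = (dQ/dY)·(Y/Q) = 0.000596073 × (48333/36.741) = 0.784.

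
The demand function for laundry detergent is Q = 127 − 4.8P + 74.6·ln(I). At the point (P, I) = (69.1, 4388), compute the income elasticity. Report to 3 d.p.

At P = 69.1, I = 4388: Q = 420.963.
Holding P constant, ∂Q/∂I = 74.6/I = 0.0170009.
η_I = (∂Q/∂I)·(I/Q) = 0.0170009 × (4388/420.963) = 0.177.

0.177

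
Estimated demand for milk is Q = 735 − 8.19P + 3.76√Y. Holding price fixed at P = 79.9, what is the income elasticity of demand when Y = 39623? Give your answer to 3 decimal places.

At P = 79.9, Y = 39623: Q = 829.067.
Holding P constant, ∂Q/∂Y = 3.76/(2√Y) = 0.00944461.
η_Y = (∂Q/∂Y)·(Y/Q) = 0.00944461 × (39623/829.067) = 0.451.

0.451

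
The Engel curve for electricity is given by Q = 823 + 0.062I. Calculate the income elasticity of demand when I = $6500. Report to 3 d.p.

At I = 6500: Q = 1226.000.
dQ/dI = 0.062.
η = (dQ/dI)·(I/Q) = 0.062 × (6500/1226.000) = 0.329.

0.329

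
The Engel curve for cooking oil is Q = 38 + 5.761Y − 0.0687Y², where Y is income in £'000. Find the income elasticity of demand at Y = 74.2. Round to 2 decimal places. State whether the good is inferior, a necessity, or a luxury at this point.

At Y = 74.2: Q = 87.2287.
dQ/dY = 5.761 − 0.1374Y = -4.43408.
η = (dQ/dY)·(Y/Q) = -4.43408 × (74.2/87.2287) = -3.77.
η < 0 ⇒ inferior good.

-3.77 (inferior good)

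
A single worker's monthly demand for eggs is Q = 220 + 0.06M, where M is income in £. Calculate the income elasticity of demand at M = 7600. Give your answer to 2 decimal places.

0.67

At M = 7600: Q = 676.000.
dQ/dM = 0.06.
η = (dQ/dM)·(M/Q) = 0.06 × (7600/676.000) = 0.67.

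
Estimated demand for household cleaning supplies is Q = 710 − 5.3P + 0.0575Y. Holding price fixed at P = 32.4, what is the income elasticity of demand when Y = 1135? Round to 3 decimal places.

0.108

At P = 32.4, Y = 1135: Q = 603.543.
Holding P constant, ∂Q/∂Y = 0.0575.
η_Y = (∂Q/∂Y)·(Y/Q) = 0.0575 × (1135/603.543) = 0.108.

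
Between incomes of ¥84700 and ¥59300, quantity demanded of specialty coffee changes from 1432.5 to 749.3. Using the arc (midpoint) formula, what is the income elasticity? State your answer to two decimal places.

ΔQ = 749.3 − 1432.5 = -683.2; midpoint Q̄ = (1432.5 + 749.3)/2 = 1090.9.
ΔI = 59300 − 84700 = -25400; midpoint Ī = (84700 + 59300)/2 = 72000.
η = (ΔQ/Q̄) ÷ (ΔI/Ī) = (-683.2/1090.9) ÷ (-25400/72000) = 1.78.

1.78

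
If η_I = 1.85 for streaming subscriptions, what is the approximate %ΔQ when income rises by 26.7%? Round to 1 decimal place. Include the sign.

%ΔQ ≈ η × %ΔI = 1.85 × 26.7% = 49.4%.

49.4%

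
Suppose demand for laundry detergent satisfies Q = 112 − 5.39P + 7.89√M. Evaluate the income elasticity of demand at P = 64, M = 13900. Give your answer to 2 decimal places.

0.67

At P = 64, M = 13900: Q = 697.257.
Holding P constant, ∂Q/∂M = 7.89/(2√M) = 0.0334611.
η_M = (∂Q/∂M)·(M/Q) = 0.0334611 × (13900/697.257) = 0.67.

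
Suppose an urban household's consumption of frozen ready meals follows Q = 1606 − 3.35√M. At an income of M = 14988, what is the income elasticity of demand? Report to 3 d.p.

-0.171

At M = 14988: Q = 1195.875.
dQ/dM = -3.35/(2√M) = -0.0136818 at this income.
η = (dQ/dM)·(M/Q) = -0.0136818 × (14988/1195.875) = -0.171.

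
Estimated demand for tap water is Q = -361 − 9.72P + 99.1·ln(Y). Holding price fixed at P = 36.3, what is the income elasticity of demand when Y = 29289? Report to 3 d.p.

At P = 36.3, Y = 29289: Q = 305.404.
Holding P constant, ∂Q/∂Y = 99.1/Y = 0.00338352.
η_Y = (∂Q/∂Y)·(Y/Q) = 0.00338352 × (29289/305.404) = 0.324.

0.324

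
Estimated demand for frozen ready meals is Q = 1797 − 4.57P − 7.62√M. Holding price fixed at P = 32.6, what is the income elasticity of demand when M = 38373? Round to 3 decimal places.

At P = 32.6, M = 38373: Q = 155.334.
Holding P constant, ∂Q/∂M = -7.62/(2√M) = -0.0194497.
η_M = (∂Q/∂M)·(M/Q) = -0.0194497 × (38373/155.334) = -4.805.

-4.805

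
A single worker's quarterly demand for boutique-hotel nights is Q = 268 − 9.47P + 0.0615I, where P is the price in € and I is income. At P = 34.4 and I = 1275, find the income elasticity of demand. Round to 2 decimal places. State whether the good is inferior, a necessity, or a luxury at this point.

3.80 (luxury)

At P = 34.4, I = 1275: Q = 20.644.
Holding P constant, ∂Q/∂I = 0.0615.
η_I = (∂Q/∂I)·(I/Q) = 0.0615 × (1275/20.644) = 3.80.
Since η > 1, this is a luxury.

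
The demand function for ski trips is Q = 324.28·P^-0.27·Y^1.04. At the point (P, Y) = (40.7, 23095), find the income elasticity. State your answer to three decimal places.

For a multiplicative demand Q = A·P^α·Y^β, the income elasticity is β everywhere.
Here β = 1.04, so η = 1.040.

1.040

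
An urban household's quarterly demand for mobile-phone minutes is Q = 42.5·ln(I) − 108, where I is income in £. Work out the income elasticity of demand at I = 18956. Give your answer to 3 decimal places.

At I = 18956: Q = 310.620.
dQ/dI = 42.5/I = 0.00224203 at this income.
η = (dQ/dI)·(I/Q) = 0.00224203 × (18956/310.620) = 0.137.

0.137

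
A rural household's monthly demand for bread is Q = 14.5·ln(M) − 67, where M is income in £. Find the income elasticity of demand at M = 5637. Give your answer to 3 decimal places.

0.249

At M = 5637: Q = 58.238.
dQ/dM = 14.5/M = 0.00257229 at this income.
η = (dQ/dM)·(M/Q) = 0.00257229 × (5637/58.238) = 0.249.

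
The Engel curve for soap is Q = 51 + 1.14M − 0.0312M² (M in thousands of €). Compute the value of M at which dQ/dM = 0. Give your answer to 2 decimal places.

18.27

dQ/dM = 1.14 − 0.0624M.
The good is inferior where dQ/dM < 0. Setting dQ/dM = 0 gives M = 1.14 / 0.0624 = 18.27.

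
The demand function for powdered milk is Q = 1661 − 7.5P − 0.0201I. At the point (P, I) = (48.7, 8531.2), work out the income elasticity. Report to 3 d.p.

At P = 48.7, I = 8531.2: Q = 1124.273.
Holding P constant, ∂Q/∂I = −0.0201.
η_I = (∂Q/∂I)·(I/Q) = -0.0201 × (8531.2/1124.273) = -0.153.

-0.153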